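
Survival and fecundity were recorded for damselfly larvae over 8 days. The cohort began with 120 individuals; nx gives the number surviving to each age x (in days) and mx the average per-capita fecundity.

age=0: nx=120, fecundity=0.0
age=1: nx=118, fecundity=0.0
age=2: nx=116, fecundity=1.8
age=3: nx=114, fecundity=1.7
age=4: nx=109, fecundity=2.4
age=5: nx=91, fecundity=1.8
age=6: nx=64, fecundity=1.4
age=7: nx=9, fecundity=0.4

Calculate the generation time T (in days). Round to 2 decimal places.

3.72

lx = nx/n0 = nx/120: 1, 0.98333…, 0.96667…, 0.95, 0.90833…, 0.75833…, 0.53333…, 0.075
lx·mx: 0, 0, 1.74…, 1.615, 2.18…, 1.365…, 0.746667…, 0.03 → R0 = 7.676667…
x·lx·mx: 0, 0, 3.48…, 4.845, 8.72…, 6.825…, 4.48…, 0.21 → Σ = 28.56…
T = 28.56… / 7.676667… = 3.720365… → 3.72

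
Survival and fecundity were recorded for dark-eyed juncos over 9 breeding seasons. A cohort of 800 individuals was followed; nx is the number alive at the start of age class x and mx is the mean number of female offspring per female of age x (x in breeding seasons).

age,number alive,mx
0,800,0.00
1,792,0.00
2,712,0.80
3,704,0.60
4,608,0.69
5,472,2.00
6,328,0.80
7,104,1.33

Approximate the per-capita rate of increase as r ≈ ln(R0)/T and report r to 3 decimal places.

0.300

lx = nx/n0 = nx/800: 1, 0.99, 0.89, 0.88, 0.76, 0.59, 0.41, 0.13
R0 = Σ lx·mx = 0 + 0 + 0.712 + 0.528 + 0.5244 + 1.18 + 0.328 + 0.1729 = 3.4453
Σ x·lx·mx = 14.1839; T = 14.1839/3.4453 = 4.11688…
r ≈ ln(R0)/T = ln(3.4453)/4.11688… = 0.30047… → 0.300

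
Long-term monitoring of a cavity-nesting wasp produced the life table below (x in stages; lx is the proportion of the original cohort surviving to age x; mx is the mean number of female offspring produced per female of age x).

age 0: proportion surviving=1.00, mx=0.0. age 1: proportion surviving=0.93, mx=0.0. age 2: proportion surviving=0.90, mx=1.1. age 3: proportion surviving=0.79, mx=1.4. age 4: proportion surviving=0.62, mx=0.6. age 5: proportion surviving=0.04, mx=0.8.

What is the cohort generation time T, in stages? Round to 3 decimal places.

2.778

lx·mx: 0, 0, 0.99, 1.106, 0.372, 0.032 → R0 = 2.5
x·lx·mx: 0, 0, 1.98, 3.318, 1.488, 0.16 → Σ = 6.946
T = 6.946 / 2.5 = 2.7784 → 2.778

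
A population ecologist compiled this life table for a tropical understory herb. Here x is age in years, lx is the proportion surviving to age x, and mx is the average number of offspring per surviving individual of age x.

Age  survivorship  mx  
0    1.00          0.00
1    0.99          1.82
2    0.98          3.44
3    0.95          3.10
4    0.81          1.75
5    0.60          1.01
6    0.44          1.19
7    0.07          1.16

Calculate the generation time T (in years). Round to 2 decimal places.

lx·mx: 0, 1.8018, 3.3712, 2.945, 1.4175, 0.606, 0.5236, 0.0812 → R0 = 10.7463
x·lx·mx: 0, 1.8018, 6.7424, 8.835, 5.67, 3.03, 3.1416, 0.5684 → Σ = 29.7892
T = 29.7892 / 10.7463 = 2.772042… → 2.77

2.77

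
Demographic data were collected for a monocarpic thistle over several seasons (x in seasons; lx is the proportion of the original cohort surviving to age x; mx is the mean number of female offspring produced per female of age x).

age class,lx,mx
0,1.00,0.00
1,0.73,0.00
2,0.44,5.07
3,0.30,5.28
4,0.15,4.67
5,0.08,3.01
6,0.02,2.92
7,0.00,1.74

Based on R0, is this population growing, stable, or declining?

growing

R0 = Σ lx·mx = 0 + 0 + 2.2308 + 1.584 + 0.7005 + 0.2408 + 0.0584 + 0 = 4.8145
R0 > 1, so the population is growing.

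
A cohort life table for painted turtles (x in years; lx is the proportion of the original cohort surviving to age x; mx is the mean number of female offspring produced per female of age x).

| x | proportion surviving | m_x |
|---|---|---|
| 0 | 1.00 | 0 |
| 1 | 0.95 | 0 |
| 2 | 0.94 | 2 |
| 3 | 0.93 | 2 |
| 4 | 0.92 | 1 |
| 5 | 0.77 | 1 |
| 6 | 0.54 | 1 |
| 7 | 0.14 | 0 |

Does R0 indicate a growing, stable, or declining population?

growing

R0 = Σ lx·mx = 0 + 0 + 1.88 + 1.86 + 0.92 + 0.77 + 0.54 + 0 = 5.97
R0 > 1, so the population is growing.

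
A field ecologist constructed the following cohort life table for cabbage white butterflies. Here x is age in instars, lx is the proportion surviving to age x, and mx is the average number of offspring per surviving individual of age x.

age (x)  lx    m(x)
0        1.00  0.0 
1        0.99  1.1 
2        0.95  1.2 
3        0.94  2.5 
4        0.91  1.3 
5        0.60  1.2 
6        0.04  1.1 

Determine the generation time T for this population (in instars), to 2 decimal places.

2.91

lx·mx: 0, 1.089, 1.14, 2.35, 1.183, 0.72, 0.044 → R0 = 6.526
x·lx·mx: 0, 1.089, 2.28, 7.05, 4.732, 3.6, 0.264 → Σ = 19.015
T = 19.015 / 6.526 = 2.91373… → 2.91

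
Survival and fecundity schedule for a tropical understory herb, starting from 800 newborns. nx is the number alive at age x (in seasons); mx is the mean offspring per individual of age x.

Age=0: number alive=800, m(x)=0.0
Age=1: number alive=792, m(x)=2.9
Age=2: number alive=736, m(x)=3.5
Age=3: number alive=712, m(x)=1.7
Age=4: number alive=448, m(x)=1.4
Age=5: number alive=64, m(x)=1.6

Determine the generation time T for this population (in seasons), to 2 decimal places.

lx = nx/n0 = nx/800: 1, 0.99, 0.92, 0.89, 0.56, 0.08
lx·mx: 0, 2.871, 3.22, 1.513, 0.784, 0.128 → R0 = 8.516
x·lx·mx: 0, 2.871, 6.44, 4.539, 3.136, 0.64 → Σ = 17.626
T = 17.626 / 8.516 = 2.069751… → 2.07

2.07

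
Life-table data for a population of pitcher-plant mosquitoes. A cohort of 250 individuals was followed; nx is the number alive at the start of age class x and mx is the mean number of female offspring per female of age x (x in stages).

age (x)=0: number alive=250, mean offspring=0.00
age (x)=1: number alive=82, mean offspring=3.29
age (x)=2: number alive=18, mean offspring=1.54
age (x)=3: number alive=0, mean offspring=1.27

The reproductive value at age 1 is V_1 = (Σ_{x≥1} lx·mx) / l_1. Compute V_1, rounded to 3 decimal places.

3.628

lx = nx/n0 = nx/250: 1, 0.328, 0.072, 0
lx·mx for x ≥ 1: 1.07912, 0.11088, 0 → sum = 1.19
V_1 = 1.19 / l_1 = 1.19 / 0.328 = 3.628049… → 3.628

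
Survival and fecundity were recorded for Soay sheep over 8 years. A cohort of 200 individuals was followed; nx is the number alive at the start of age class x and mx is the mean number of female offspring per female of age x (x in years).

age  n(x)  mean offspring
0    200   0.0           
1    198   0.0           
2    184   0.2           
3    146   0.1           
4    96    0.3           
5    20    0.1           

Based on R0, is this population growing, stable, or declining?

declining

lx = nx/n0 = nx/200: 1, 0.99, 0.92, 0.73, 0.48, 0.1
R0 = Σ lx·mx = 0 + 0 + 0.184 + 0.073 + 0.144 + 0.01 = 0.411
R0 < 1, so the population is declining.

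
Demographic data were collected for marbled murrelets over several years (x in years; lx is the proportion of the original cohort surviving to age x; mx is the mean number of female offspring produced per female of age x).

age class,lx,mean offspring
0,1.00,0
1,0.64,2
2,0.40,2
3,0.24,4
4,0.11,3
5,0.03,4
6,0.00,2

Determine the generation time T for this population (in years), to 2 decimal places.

lx·mx: 0, 1.28, 0.8, 0.96, 0.33, 0.12, 0 → R0 = 3.49
x·lx·mx: 0, 1.28, 1.6, 2.88, 1.32, 0.6, 0 → Σ = 7.68
T = 7.68 / 3.49 = 2.200573… → 2.20

2.20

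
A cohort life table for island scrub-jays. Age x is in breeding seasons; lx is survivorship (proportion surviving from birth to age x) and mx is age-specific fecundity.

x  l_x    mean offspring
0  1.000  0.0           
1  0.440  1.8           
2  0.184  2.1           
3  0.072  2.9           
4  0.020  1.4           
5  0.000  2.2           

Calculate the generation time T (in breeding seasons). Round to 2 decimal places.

lx·mx: 0, 0.792, 0.3864, 0.2088, 0.028, 0 → R0 = 1.4152
x·lx·mx: 0, 0.792, 0.7728, 0.6264, 0.112, 0 → Σ = 2.3032
T = 2.3032 / 1.4152 = 1.627473… → 1.63

1.63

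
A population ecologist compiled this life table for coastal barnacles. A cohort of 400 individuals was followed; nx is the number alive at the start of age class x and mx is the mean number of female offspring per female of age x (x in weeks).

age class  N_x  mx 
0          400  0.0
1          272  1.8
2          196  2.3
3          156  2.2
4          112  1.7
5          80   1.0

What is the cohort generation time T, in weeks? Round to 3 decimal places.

2.305

lx = nx/n0 = nx/400: 1, 0.68, 0.49, 0.39, 0.28, 0.2
lx·mx: 0, 1.224, 1.127, 0.858, 0.476, 0.2 → R0 = 3.885
x·lx·mx: 0, 1.224, 2.254, 2.574, 1.904, 1 → Σ = 8.956
T = 8.956 / 3.885 = 2.305277… → 2.305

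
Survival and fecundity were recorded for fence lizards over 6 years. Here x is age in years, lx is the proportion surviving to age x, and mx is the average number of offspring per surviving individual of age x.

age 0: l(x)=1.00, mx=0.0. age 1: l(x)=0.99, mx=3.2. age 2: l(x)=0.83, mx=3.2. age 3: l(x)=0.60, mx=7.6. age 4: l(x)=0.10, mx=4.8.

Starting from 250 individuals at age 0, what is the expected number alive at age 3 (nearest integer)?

150

Expected survivors = N0 · l_3 = 250 × 0.60 = 150 → 150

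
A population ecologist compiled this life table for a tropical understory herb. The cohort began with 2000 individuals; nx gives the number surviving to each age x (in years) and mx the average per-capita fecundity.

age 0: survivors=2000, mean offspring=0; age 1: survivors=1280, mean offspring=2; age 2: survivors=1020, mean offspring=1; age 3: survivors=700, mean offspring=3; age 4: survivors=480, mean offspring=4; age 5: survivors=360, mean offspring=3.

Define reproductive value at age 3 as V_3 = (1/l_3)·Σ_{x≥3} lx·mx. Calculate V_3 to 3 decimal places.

lx = nx/n0 = nx/2000: 1, 0.64, 0.51, 0.35, 0.24, 0.18
lx·mx for x ≥ 3: 1.05, 0.96, 0.54 → sum = 2.55
V_3 = 2.55 / l_3 = 2.55 / 0.35 = 7.285714… → 7.286

7.286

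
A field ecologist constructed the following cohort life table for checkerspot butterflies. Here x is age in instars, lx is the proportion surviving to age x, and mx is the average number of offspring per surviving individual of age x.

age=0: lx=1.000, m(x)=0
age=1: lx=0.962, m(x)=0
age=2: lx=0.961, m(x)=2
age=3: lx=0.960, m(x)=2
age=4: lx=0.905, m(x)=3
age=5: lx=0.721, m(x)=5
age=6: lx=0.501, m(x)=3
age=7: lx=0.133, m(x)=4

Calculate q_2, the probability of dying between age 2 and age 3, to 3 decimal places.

q_2 = (l_2 − l_3) / l_2 = (0.961 − 0.96) / 0.961
     = 0.001 / 0.961 = 0.001041… → 0.001

0.001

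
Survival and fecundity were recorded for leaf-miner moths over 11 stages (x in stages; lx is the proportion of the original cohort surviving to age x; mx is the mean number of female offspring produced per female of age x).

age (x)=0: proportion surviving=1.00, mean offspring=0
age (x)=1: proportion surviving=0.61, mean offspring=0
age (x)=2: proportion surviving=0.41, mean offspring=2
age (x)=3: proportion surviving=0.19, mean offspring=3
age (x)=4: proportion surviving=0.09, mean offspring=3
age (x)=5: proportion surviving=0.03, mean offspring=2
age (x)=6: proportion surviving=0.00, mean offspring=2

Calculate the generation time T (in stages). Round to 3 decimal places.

2.750

lx·mx: 0, 0, 0.82, 0.57, 0.27, 0.06, 0 → R0 = 1.72
x·lx·mx: 0, 0, 1.64, 1.71, 1.08, 0.3, 0 → Σ = 4.73
T = 4.73 / 1.72 = 2.75 → 2.750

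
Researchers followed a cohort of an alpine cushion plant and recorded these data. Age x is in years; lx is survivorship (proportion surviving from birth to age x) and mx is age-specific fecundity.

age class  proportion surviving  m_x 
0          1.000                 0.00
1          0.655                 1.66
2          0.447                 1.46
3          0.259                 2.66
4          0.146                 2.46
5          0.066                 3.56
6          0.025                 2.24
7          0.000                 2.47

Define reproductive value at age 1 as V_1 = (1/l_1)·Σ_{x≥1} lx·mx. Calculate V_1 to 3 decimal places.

4.701

lx·mx for x ≥ 1: 1.0873, 0.65262, 0.68894, 0.35916, 0.23496, 0.056, 0 → sum = 3.07898
V_1 = 3.07898 / l_1 = 3.07898 / 0.655 = 4.700733… → 4.701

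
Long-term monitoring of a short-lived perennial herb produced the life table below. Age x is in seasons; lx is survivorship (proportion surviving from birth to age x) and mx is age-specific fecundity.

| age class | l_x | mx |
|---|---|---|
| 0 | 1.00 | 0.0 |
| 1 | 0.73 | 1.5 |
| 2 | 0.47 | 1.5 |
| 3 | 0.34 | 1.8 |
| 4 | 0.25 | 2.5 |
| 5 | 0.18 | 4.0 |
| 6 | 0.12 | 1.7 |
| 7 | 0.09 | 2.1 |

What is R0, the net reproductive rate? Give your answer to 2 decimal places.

4.15

lx·mx by age: 0, 1.095, 0.705, 0.612, 0.625, 0.72, 0.204, 0.189
R0 = Σ lx·mx = 4.15 → 4.15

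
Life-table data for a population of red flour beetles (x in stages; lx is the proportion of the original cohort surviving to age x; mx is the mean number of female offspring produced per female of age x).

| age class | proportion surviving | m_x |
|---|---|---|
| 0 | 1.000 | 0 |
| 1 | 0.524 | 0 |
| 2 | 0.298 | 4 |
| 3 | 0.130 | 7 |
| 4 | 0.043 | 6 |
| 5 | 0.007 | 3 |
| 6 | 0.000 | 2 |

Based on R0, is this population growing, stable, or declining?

R0 = Σ lx·mx = 0 + 0 + 1.192 + 0.91 + 0.258 + 0.021 + 0 = 2.381
R0 > 1, so the population is growing.

growing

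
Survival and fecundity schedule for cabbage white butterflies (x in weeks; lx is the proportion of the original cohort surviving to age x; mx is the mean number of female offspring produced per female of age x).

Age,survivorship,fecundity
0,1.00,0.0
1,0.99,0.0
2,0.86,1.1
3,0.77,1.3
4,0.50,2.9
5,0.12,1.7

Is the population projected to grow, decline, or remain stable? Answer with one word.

growing

R0 = Σ lx·mx = 0 + 0 + 0.946 + 1.001 + 1.45 + 0.204 = 3.601
R0 > 1, so the population is growing.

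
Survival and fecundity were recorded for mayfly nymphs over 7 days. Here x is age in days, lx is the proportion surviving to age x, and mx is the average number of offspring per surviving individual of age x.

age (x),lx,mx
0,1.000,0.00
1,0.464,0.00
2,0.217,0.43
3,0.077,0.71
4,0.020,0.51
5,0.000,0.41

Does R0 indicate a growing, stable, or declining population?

R0 = Σ lx·mx = 0 + 0 + 0.09331 + 0.05467 + 0.0102 + 0 = 0.15818
R0 < 1, so the population is declining.

declining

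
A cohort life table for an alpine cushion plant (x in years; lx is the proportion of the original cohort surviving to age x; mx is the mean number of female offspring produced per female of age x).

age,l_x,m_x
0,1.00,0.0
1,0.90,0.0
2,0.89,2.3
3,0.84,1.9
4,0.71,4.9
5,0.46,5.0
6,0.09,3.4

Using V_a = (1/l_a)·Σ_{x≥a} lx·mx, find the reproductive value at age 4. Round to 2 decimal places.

8.57

lx·mx for x ≥ 4: 3.479, 2.3, 0.306 → sum = 6.085
V_4 = 6.085 / l_4 = 6.085 / 0.71 = 8.570423… → 8.57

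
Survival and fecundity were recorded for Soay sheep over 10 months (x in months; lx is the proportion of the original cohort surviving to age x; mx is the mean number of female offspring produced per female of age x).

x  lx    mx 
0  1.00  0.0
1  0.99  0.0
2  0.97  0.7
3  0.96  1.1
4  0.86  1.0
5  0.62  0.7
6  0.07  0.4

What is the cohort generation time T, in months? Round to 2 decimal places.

3.37

lx·mx: 0, 0, 0.679, 1.056, 0.86, 0.434, 0.028 → R0 = 3.057
x·lx·mx: 0, 0, 1.358, 3.168, 3.44, 2.17, 0.168 → Σ = 10.304
T = 10.304 / 3.057 = 3.370625… → 3.37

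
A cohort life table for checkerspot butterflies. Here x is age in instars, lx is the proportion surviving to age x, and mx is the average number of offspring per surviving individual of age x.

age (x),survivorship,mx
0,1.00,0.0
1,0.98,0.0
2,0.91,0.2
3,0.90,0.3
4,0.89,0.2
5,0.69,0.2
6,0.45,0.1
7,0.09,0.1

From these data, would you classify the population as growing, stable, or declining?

declining

R0 = Σ lx·mx = 0 + 0 + 0.182 + 0.27 + 0.178 + 0.138 + 0.045 + 0.009 = 0.822
R0 < 1, so the population is declining.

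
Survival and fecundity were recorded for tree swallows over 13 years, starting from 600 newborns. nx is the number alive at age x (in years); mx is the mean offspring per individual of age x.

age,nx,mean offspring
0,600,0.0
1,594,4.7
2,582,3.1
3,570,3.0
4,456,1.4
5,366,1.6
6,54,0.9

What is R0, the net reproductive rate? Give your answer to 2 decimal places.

12.63

lx = nx/n0 = nx/600: 1, 0.99, 0.97, 0.95, 0.76, 0.61, 0.09
lx·mx by age: 0, 4.653, 3.007, 2.85, 1.064, 0.976, 0.081
R0 = Σ lx·mx = 12.631 → 12.63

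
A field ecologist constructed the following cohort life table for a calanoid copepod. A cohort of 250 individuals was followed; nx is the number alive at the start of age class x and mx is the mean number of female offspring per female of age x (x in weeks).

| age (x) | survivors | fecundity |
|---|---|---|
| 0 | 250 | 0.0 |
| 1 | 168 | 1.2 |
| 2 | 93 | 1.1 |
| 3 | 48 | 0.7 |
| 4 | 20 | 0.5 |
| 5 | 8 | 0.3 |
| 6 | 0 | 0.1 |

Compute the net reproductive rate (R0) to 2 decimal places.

1.40

lx = nx/n0 = nx/250: 1, 0.672, 0.372, 0.192, 0.08, 0.032, 0
lx·mx by age: 0, 0.8064, 0.4092, 0.1344, 0.04, 0.0096, 0
R0 = Σ lx·mx = 1.3996 → 1.40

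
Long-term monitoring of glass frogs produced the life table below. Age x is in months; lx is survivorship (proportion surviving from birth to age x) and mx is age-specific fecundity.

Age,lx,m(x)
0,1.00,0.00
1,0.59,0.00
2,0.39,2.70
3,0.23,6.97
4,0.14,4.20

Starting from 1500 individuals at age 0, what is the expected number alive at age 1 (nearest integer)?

885

Expected survivors = N0 · l_1 = 1500 × 0.59 = 885 → 885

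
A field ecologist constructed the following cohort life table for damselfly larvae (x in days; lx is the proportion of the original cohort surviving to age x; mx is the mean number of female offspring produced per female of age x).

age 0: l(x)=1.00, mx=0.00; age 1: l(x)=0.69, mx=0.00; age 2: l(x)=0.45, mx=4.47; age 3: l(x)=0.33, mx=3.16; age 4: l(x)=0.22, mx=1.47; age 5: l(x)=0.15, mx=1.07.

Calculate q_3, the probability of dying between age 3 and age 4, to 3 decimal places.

0.333

q_3 = (l_3 − l_4) / l_3 = (0.33 − 0.22) / 0.33
     = 0.11 / 0.33 = 0.333333… → 0.333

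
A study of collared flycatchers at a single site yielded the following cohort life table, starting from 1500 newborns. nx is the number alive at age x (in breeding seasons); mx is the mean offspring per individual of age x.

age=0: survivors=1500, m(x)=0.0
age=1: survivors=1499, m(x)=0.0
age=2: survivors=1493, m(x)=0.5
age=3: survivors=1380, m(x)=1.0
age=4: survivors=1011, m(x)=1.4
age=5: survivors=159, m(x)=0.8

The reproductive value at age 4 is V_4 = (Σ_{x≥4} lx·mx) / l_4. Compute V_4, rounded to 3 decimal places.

1.526

lx = nx/n0 = nx/1500: 1, 0.99933…, 0.99533…, 0.92, 0.674, 0.106
lx·mx for x ≥ 4: 0.9436, 0.0848 → sum = 1.0284
V_4 = 1.0284 / l_4 = 1.0284 / 0.674 = 1.525816… → 1.526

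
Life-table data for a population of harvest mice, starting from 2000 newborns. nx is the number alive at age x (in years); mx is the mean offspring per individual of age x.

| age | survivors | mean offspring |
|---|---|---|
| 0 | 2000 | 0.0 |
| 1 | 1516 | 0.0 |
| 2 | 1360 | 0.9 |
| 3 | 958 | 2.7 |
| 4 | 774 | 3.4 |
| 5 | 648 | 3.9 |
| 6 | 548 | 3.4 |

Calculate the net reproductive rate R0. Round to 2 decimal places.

lx = nx/n0 = nx/2000: 1, 0.758, 0.68, 0.479, 0.387, 0.324, 0.274
lx·mx by age: 0, 0, 0.612, 1.2933, 1.3158, 1.2636, 0.9316
R0 = Σ lx·mx = 5.4163 → 5.42

5.42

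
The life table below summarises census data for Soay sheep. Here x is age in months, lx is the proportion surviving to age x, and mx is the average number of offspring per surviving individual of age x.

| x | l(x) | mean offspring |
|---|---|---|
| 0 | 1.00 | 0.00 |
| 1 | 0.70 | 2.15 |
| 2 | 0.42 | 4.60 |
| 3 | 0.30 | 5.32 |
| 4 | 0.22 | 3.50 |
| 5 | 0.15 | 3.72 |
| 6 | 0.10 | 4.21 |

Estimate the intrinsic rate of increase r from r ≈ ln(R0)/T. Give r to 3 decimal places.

0.700

R0 = Σ lx·mx = 0 + 1.505 + 1.932 + 1.596 + 0.77 + 0.558 + 0.421 = 6.782
Σ x·lx·mx = 18.553; T = 18.553/6.782 = 2.73562…
r ≈ ln(R0)/T = ln(6.782)/2.73562… = 0.69976… → 0.700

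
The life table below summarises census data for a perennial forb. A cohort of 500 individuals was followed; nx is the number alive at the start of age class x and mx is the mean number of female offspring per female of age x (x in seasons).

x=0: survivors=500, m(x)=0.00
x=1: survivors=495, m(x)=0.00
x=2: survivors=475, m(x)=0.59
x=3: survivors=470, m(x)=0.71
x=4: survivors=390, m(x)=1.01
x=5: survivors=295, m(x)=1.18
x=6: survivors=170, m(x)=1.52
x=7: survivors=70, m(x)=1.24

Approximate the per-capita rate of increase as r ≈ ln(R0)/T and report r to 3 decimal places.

0.296

lx = nx/n0 = nx/500: 1, 0.99, 0.95, 0.94, 0.78, 0.59, 0.34, 0.14
R0 = Σ lx·mx = 0 + 0 + 0.5605 + 0.6674 + 0.7878 + 0.6962 + 0.5168 + 0.1736 = 3.4023
Σ x·lx·mx = 14.0714; T = 14.0714/3.4023 = 4.13585…
r ≈ ln(R0)/T = ln(3.4023)/4.13585… = 0.29606… → 0.296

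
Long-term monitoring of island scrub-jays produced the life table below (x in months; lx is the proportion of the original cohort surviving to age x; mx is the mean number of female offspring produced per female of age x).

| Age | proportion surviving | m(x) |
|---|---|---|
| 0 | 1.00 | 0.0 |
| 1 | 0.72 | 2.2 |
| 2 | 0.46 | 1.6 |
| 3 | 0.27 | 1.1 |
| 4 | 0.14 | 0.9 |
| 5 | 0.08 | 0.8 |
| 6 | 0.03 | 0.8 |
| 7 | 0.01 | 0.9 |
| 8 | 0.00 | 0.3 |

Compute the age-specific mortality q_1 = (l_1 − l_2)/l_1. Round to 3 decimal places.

q_1 = (l_1 − l_2) / l_1 = (0.72 − 0.46) / 0.72
     = 0.26 / 0.72 = 0.361111… → 0.361

0.361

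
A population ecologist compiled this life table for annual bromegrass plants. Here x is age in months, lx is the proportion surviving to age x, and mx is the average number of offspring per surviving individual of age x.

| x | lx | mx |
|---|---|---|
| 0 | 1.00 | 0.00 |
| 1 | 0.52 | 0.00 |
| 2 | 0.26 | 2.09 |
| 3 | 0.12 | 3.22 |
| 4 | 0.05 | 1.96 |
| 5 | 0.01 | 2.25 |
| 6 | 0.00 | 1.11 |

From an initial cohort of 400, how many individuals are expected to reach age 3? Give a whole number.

48

Expected survivors = N0 · l_3 = 400 × 0.12 = 48 → 48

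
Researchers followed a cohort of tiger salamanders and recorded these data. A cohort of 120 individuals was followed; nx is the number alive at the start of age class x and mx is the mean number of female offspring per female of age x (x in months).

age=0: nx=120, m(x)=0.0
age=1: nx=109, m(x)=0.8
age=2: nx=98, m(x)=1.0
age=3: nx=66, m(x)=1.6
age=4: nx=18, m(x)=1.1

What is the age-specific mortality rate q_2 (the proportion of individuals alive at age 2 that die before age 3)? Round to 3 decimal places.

0.327

lx = nx/n0 = nx/120: 1, 0.90833…, 0.81667…, 0.55, 0.15
q_2 = (l_2 − l_3) / l_2 = (0.816667… − 0.55) / 0.816667…
     = 0.266667… / 0.816667… = 0.326531… → 0.327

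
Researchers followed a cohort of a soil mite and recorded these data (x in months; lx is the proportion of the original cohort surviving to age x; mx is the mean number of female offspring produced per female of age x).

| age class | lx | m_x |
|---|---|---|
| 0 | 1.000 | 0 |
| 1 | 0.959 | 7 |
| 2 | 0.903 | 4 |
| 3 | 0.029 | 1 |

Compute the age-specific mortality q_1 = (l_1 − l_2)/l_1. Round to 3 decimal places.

q_1 = (l_1 − l_2) / l_1 = (0.959 − 0.903) / 0.959
     = 0.056 / 0.959 = 0.058394… → 0.058

0.058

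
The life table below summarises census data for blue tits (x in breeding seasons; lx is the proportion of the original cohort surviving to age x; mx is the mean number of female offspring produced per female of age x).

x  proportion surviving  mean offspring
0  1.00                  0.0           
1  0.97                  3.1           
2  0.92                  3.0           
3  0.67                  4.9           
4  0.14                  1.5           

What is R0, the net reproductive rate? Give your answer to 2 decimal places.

9.26

lx·mx by age: 0, 3.007, 2.76, 3.283, 0.21
R0 = Σ lx·mx = 9.26 → 9.26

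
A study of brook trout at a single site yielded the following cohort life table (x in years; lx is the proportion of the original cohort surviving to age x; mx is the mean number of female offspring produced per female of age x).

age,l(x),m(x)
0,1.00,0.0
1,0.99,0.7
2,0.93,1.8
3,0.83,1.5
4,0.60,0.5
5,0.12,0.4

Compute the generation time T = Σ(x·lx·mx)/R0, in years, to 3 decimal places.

2.327

lx·mx: 0, 0.693, 1.674, 1.245, 0.3, 0.048 → R0 = 3.96
x·lx·mx: 0, 0.693, 3.348, 3.735, 1.2, 0.24 → Σ = 9.216
T = 9.216 / 3.96 = 2.327273… → 2.327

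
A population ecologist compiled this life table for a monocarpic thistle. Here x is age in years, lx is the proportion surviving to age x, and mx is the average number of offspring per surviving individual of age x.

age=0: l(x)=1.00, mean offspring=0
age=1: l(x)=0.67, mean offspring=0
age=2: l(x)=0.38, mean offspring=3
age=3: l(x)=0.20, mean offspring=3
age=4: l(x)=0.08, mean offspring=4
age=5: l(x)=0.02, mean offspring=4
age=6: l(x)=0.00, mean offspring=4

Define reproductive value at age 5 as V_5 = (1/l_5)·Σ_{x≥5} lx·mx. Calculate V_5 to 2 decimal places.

4.00

lx·mx for x ≥ 5: 0.08, 0 → sum = 0.08
V_5 = 0.08 / l_5 = 0.08 / 0.02 = 4 → 4.00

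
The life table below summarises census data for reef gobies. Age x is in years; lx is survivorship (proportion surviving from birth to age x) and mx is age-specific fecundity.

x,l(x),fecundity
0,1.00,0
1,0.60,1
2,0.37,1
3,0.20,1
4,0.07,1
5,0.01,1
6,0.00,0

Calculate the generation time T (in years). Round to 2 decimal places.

lx·mx: 0, 0.6, 0.37, 0.2, 0.07, 0.01, 0 → R0 = 1.25
x·lx·mx: 0, 0.6, 0.74, 0.6, 0.28, 0.05, 0 → Σ = 2.27
T = 2.27 / 1.25 = 1.816 → 1.82

1.82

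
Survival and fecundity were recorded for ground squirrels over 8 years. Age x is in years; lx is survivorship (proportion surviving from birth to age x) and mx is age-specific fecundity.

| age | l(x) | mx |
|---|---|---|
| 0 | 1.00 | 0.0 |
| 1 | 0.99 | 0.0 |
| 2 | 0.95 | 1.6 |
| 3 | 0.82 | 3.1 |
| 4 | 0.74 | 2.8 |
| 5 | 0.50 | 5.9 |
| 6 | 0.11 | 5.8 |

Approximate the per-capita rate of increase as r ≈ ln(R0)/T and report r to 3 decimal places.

R0 = Σ lx·mx = 0 + 0 + 1.52 + 2.542 + 2.072 + 2.95 + 0.638 = 9.722
Σ x·lx·mx = 37.532; T = 37.532/9.722 = 3.86052…
r ≈ ln(R0)/T = ln(9.722)/3.86052… = 0.58914… → 0.589

0.589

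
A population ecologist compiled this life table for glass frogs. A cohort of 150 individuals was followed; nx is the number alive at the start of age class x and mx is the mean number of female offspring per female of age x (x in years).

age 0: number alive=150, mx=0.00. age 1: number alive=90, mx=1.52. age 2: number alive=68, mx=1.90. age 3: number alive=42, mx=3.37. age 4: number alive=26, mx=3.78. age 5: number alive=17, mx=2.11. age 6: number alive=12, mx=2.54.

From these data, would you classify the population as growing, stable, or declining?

growing

lx = nx/n0 = nx/150: 1, 0.6, 0.45333…, 0.28, 0.17333…, 0.11333…, 0.08
R0 = Σ lx·mx = 0 + 0.912 + 0.861333… + 0.9436 + 0.6552… + 0.239133… + 0.2032 = 3.814467…
R0 > 1, so the population is growing.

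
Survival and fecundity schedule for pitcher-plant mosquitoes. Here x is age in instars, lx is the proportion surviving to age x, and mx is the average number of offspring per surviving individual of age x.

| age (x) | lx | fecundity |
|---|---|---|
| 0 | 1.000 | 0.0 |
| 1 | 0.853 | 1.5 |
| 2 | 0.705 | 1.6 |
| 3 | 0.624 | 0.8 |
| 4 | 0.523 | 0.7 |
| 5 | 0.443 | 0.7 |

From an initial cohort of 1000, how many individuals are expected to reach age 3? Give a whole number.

Expected survivors = N0 · l_3 = 1000 × 0.624 = 624 → 624

624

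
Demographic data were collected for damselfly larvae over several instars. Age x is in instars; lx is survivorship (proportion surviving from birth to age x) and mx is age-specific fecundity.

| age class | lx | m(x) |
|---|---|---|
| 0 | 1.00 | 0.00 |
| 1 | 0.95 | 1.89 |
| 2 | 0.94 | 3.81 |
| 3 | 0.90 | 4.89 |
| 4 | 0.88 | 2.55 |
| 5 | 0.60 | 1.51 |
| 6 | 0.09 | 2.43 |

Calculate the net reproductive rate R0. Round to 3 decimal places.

lx·mx by age: 0, 1.7955, 3.5814, 4.401, 2.244, 0.906, 0.2187
R0 = Σ lx·mx = 13.1466 → 13.147

13.147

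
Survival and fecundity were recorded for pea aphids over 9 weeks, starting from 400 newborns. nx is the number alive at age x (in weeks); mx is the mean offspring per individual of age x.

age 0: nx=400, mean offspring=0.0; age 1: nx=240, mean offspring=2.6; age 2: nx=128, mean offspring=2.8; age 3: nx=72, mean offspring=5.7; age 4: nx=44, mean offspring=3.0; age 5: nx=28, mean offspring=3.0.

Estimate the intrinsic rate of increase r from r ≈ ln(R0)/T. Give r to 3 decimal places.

lx = nx/n0 = nx/400: 1, 0.6, 0.32, 0.18, 0.11, 0.07
R0 = Σ lx·mx = 0 + 1.56 + 0.896 + 1.026 + 0.33 + 0.21 = 4.022
Σ x·lx·mx = 8.8; T = 8.8/4.022 = 2.18797…
r ≈ ln(R0)/T = ln(4.022)/2.18797… = 0.63611… → 0.636

0.636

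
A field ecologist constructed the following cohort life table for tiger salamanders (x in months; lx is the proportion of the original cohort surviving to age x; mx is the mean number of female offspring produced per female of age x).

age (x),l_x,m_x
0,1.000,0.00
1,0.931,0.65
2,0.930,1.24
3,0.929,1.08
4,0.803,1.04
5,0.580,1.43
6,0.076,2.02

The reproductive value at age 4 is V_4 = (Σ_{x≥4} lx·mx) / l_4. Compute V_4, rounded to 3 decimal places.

2.264

lx·mx for x ≥ 4: 0.83512, 0.8294, 0.15352 → sum = 1.81804
V_4 = 1.81804 / l_4 = 1.81804 / 0.803 = 2.26406… → 2.264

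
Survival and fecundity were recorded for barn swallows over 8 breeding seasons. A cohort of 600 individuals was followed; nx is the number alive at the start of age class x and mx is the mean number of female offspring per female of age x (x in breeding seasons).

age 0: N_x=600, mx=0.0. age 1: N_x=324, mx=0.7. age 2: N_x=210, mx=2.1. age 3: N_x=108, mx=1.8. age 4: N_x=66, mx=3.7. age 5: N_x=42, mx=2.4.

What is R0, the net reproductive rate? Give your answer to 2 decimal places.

lx = nx/n0 = nx/600: 1, 0.54, 0.35, 0.18, 0.11, 0.07
lx·mx by age: 0, 0.378, 0.735, 0.324, 0.407, 0.168
R0 = Σ lx·mx = 2.012 → 2.01

2.01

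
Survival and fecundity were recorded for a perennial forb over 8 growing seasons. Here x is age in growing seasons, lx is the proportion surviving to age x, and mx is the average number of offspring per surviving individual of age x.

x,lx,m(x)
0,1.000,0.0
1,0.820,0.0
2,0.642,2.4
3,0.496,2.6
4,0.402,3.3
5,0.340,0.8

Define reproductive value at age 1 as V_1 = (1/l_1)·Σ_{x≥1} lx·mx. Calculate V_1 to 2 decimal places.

lx·mx for x ≥ 1: 0, 1.5408, 1.2896, 1.3266, 0.272 → sum = 4.429
V_1 = 4.429 / l_1 = 4.429 / 0.82 = 5.40122… → 5.40

5.40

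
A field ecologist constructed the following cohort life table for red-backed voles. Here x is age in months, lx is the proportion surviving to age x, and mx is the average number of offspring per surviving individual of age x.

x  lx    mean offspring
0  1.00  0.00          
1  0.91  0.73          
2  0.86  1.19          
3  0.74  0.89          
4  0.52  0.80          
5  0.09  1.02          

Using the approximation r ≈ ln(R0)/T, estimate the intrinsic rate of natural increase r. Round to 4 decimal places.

0.4395

R0 = Σ lx·mx = 0 + 0.6643 + 1.0234 + 0.6586 + 0.416 + 0.0918 = 2.8541
Σ x·lx·mx = 6.8099; T = 6.8099/2.8541 = 2.38601…
r ≈ ln(R0)/T = ln(2.8541)/2.38601… = 0.439545… → 0.4395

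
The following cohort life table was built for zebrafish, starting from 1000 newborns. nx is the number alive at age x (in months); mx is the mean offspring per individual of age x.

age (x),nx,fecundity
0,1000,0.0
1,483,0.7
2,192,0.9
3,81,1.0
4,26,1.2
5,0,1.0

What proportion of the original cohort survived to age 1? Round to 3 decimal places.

l_1 = n_1/n_0 = 483/1000 = 0.483 → 0.483

0.483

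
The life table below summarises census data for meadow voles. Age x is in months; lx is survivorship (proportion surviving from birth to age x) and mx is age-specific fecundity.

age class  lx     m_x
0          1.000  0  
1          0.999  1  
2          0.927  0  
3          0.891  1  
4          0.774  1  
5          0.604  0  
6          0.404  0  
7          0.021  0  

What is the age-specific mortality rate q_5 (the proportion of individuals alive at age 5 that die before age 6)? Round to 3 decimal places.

q_5 = (l_5 − l_6) / l_5 = (0.604 − 0.404) / 0.604
     = 0.2 / 0.604 = 0.331126… → 0.331

0.331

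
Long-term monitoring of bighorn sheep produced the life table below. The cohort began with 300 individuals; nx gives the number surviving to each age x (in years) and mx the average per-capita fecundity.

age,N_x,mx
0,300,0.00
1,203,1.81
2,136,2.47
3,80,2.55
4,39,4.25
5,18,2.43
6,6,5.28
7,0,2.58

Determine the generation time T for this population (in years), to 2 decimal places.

2.37

lx = nx/n0 = nx/300: 1, 0.67667…, 0.45333…, 0.26667…, 0.13, 0.06, 0.02, 0
lx·mx: 0, 1.224767…, 1.119733…, 0.68…, 0.5525, 0.1458, 0.1056, 0 → R0 = 3.8284…
x·lx·mx: 0, 1.224767…, 2.239467…, 2.04…, 2.21, 0.729, 0.6336, 0 → Σ = 9.076833…
T = 9.076833… / 3.8284… = 2.370921… → 2.37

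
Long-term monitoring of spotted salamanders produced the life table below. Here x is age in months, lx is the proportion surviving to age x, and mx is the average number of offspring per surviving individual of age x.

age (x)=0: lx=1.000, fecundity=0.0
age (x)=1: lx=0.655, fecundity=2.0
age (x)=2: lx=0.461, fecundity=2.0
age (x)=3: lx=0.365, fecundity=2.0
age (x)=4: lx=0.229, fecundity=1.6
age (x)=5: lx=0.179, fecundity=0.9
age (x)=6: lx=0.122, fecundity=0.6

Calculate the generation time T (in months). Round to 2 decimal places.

lx·mx: 0, 1.31, 0.922, 0.73, 0.3664, 0.1611, 0.0732 → R0 = 3.5627
x·lx·mx: 0, 1.31, 1.844, 2.19, 1.4656, 0.8055, 0.4392 → Σ = 8.0543
T = 8.0543 / 3.5627 = 2.260729… → 2.26

2.26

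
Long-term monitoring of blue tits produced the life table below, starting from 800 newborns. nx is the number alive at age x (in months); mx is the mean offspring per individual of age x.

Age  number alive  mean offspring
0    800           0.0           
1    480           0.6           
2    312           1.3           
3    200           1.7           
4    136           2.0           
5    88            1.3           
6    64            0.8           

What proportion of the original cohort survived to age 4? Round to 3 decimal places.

l_4 = n_4/n_0 = 136/800 = 0.17 → 0.170

0.170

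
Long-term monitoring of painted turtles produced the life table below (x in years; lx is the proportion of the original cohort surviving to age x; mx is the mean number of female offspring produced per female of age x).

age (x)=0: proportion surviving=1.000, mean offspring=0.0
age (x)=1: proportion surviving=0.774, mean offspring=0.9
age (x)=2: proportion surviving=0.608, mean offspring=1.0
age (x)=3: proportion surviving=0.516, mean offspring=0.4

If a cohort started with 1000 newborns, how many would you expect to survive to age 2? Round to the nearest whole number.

Expected survivors = N0 · l_2 = 1000 × 0.608 = 608 → 608

608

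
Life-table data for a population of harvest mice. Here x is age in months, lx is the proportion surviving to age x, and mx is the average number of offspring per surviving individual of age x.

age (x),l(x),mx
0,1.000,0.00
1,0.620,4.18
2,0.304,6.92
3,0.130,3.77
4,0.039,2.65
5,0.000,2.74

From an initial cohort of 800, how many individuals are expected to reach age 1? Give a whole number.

Expected survivors = N0 · l_1 = 800 × 0.620 = 496 → 496

496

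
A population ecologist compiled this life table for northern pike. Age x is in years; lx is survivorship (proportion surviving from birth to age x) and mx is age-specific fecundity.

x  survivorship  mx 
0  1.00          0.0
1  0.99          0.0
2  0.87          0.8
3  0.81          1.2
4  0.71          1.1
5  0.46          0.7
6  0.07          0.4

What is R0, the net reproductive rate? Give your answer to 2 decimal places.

lx·mx by age: 0, 0, 0.696, 0.972, 0.781, 0.322, 0.028
R0 = Σ lx·mx = 2.799 → 2.80

2.80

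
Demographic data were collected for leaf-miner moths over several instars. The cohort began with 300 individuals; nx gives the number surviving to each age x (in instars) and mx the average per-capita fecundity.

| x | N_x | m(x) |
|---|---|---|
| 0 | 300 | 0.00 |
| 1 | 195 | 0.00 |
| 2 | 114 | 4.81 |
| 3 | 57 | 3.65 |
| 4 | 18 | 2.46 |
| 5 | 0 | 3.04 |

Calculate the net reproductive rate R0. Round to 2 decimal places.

2.67

lx = nx/n0 = nx/300: 1, 0.65, 0.38, 0.19, 0.06, 0
lx·mx by age: 0, 0, 1.8278, 0.6935, 0.1476, 0
R0 = Σ lx·mx = 2.6689 → 2.67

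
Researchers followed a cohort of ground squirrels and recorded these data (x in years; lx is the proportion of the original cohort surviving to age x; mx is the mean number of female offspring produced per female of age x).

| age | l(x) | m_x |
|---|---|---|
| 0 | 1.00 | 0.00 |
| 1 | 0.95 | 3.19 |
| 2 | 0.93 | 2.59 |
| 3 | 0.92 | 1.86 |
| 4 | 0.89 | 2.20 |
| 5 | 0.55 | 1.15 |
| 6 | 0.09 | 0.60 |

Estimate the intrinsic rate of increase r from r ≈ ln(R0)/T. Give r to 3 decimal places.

0.920

R0 = Σ lx·mx = 0 + 3.0305 + 2.4087 + 1.7112 + 1.958 + 0.6325 + 0.054 = 9.7949
Σ x·lx·mx = 24.3; T = 24.3/9.7949 = 2.48088…
r ≈ ln(R0)/T = ln(9.7949)/2.48088… = 0.91978… → 0.920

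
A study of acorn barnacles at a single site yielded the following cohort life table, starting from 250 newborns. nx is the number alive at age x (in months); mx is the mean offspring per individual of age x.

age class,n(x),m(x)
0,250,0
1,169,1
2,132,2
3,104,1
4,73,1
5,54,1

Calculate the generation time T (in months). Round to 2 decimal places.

lx = nx/n0 = nx/250: 1, 0.676, 0.528, 0.416, 0.292, 0.216
lx·mx: 0, 0.676, 1.056, 0.416, 0.292, 0.216 → R0 = 2.656
x·lx·mx: 0, 0.676, 2.112, 1.248, 1.168, 1.08 → Σ = 6.284
T = 6.284 / 2.656 = 2.365964… → 2.37

2.37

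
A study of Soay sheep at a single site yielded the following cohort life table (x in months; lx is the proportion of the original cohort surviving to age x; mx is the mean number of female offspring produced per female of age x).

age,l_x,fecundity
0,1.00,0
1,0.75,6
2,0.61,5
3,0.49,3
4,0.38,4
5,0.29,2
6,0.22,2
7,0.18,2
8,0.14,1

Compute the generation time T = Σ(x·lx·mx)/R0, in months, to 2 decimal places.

lx·mx: 0, 4.5, 3.05, 1.47, 1.52, 0.58, 0.44, 0.36, 0.14 → R0 = 12.06
x·lx·mx: 0, 4.5, 6.1, 4.41, 6.08, 2.9, 2.64, 2.52, 1.12 → Σ = 30.27
T = 30.27 / 12.06 = 2.50995… → 2.51

2.51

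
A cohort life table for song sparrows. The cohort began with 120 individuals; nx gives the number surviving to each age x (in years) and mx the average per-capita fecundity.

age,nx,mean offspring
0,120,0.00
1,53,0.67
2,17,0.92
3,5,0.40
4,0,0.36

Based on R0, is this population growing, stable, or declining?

declining

lx = nx/n0 = nx/120: 1, 0.44167…, 0.14167…, 0.04167…, 0
R0 = Σ lx·mx = 0 + 0.295917… + 0.130333… + 0.016667… + 0 = 0.442917…
R0 < 1, so the population is declining.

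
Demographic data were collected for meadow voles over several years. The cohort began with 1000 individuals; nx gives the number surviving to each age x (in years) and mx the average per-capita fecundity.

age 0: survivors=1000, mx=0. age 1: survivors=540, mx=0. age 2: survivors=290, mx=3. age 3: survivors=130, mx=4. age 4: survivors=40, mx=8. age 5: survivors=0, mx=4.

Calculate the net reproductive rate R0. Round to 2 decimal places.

lx = nx/n0 = nx/1000: 1, 0.54, 0.29, 0.13, 0.04, 0
lx·mx by age: 0, 0, 0.87, 0.52, 0.32, 0
R0 = Σ lx·mx = 1.71 → 1.71

1.71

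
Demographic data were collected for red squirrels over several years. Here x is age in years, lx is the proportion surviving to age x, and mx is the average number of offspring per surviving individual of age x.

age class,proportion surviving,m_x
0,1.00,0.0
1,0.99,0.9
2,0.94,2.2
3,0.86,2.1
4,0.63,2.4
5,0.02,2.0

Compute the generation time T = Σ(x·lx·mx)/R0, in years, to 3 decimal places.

lx·mx: 0, 0.891, 2.068, 1.806, 1.512, 0.04 → R0 = 6.317
x·lx·mx: 0, 0.891, 4.136, 5.418, 6.048, 0.2 → Σ = 16.693
T = 16.693 / 6.317 = 2.642552… → 2.643

2.643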